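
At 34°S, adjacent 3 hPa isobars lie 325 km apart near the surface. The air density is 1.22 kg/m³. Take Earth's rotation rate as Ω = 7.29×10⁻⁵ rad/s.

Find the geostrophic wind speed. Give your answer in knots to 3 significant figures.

18.0 knots

Coriolis parameter at 34°S:
f = 2Ω sin φ = 2 × 7.29×10⁻⁵ × sin 34° = 8.15×10⁻⁵ s⁻¹
Pressure gradient: |∂P/∂n| = 300 Pa / 325000 m = 9.23×10⁻⁴ Pa/m
Geostrophic balance (pressure-gradient force = Coriolis force):
V_g = (1/(fρ)) |∂P/∂n| = 9.23×10⁻⁴ / (8.15×10⁻⁵ × 1.22) = 9.28 m/s
Converting: 9.28 m/s × 1.944 = 18.0 knots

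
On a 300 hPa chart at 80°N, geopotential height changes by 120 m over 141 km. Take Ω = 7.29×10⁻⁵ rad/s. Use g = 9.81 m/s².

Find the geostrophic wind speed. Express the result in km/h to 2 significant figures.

Coriolis parameter at 80°N:
f = 2Ω sin φ = 2 × 7.29×10⁻⁵ × sin 80° = 1.44×10⁻⁴ s⁻¹
Height gradient: |∂Z/∂n| = 120 m / 141000 m = 8.51×10⁻⁴
On a pressure surface, geostrophic balance gives V_g = (g/f)|∂Z/∂n|:
V_g = 9.81 × 8.51×10⁻⁴ / 1.44×10⁻⁴ = 58.1 m/s
Converting: 58.1 m/s × 3.6 = 210 km/h

210 km/h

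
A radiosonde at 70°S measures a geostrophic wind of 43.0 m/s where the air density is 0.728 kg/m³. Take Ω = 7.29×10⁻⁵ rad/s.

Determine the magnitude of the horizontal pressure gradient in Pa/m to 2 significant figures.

4.3×10⁻³ Pa/m

Coriolis parameter at 70°S:
f = 2Ω sin φ = 2 × 7.29×10⁻⁵ × sin 70° = 1.37×10⁻⁴ s⁻¹
Geostrophic balance rearranged: |∂P/∂n| = f ρ V_g
|∂P/∂n| = 1.37×10⁻⁴ × 0.728 × 43.0 = 4.29×10⁻³ Pa/m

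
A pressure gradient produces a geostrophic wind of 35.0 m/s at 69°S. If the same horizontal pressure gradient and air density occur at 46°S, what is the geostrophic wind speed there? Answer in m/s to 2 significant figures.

45 m/s

With the same pressure gradient and density, V_g ∝ 1/f ∝ 1/sin φ.
V₂ = V₁ · sin φ₁ / sin φ₂ = 35.0 × sin 69° / sin 46°
V₂ = 35.0 × 0.9336/0.7193 = 45 m/s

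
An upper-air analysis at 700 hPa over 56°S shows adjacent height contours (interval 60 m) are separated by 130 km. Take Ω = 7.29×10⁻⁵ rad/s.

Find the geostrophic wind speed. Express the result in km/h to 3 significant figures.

135 km/h

Coriolis parameter at 56°S:
f = 2Ω sin φ = 2 × 7.29×10⁻⁵ × sin 56° = 1.21×10⁻⁴ s⁻¹
Height gradient: |∂Z/∂n| = 60 m / 130000 m = 4.62×10⁻⁴
On a pressure surface, geostrophic balance gives V_g = (g/f)|∂Z/∂n|:
V_g = 9.81 × 4.62×10⁻⁴ / 1.21×10⁻⁴ = 37.5 m/s
Converting: 37.5 m/s × 3.6 = 135 km/h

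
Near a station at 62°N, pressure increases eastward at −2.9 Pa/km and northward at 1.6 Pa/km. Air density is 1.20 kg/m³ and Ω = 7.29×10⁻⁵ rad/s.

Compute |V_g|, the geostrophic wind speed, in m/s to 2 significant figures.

Coriolis parameter at 62°N:
f = 2Ω sin φ = 2 × 7.29×10⁻⁵ × sin 62° = 1.29×10⁻⁴ s⁻¹
Component geostrophic relations (x east, y north):
u_g = −(1/(fρ)) ∂P/∂y,  v_g = (1/(fρ)) ∂P/∂x
u_g = −(1.6×10⁻³)/(1.29×10⁻⁴ × 1.20) = −10.4 m/s;  v_g = (−2.9×10⁻³)/(1.29×10⁻⁴ × 1.20) = −18.8 m/s
|V_g| = √(u_g² + v_g²) = 21.4 m/s

21 m/s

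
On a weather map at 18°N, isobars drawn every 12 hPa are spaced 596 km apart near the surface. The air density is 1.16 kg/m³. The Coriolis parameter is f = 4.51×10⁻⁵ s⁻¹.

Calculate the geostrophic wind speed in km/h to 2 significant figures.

140 km/h

Pressure gradient: |∂P/∂n| = 1200 Pa / 596000 m = 2.01×10⁻³ Pa/m
Geostrophic balance (pressure-gradient force = Coriolis force):
V_g = (1/(fρ)) |∂P/∂n| = 2.01×10⁻³ / (4.51×10⁻⁵ × 1.16) = 38.5 m/s
Converting: 38.5 m/s × 3.6 = 140 km/h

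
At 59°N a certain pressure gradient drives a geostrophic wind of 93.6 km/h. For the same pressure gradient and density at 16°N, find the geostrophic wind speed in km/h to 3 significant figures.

With the same pressure gradient and density, V_g ∝ 1/f ∝ 1/sin φ.
V₂ = V₁ · sin φ₁ / sin φ₂ = 93.6 × sin 59° / sin 16°
V₂ = 93.6 × 0.8572/0.2756 = 291 km/h

291 km/h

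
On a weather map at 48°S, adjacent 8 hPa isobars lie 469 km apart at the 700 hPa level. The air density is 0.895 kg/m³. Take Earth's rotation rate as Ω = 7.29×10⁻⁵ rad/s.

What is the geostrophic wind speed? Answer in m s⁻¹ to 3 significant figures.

Coriolis parameter at 48°S:
f = 2Ω sin φ = 2 × 7.29×10⁻⁵ × sin 48° = 1.08×10⁻⁴ s⁻¹
Pressure gradient: |∂P/∂n| = 800 Pa / 469000 m = 1.71×10⁻³ Pa/m
Geostrophic balance (pressure-gradient force = Coriolis force):
V_g = (1/(fρ)) |∂P/∂n| = 1.71×10⁻³ / (1.08×10⁻⁴ × 0.895) = 17.6 m/s

17.6 m s⁻¹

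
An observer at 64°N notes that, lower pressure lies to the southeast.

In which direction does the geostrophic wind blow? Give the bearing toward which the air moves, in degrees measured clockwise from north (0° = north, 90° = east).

The pressure-gradient force points toward the southeast (bearing 135°).
Geostrophic balance: in the Northern Hemisphere the Coriolis force deflects motion to the right, so the geostrophic wind blows 90° to the right of the pressure-gradient force (low pressure on the left).
Rotating 135° by 90° clockwise gives 225° — the wind blows toward the southwest.

225°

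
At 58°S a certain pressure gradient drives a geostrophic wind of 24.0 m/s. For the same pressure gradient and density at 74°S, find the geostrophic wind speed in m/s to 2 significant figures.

21 m/s

With the same pressure gradient and density, V_g ∝ 1/f ∝ 1/sin φ.
V₂ = V₁ · sin φ₁ / sin φ₂ = 24.0 × sin 58° / sin 74°
V₂ = 24.0 × 0.8480/0.9613 = 21 m/s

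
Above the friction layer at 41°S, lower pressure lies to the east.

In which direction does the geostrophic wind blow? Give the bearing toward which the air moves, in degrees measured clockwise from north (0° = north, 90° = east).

The pressure-gradient force points toward the east (bearing 090°).
Geostrophic balance: in the Southern Hemisphere the Coriolis force deflects motion to the left, so the geostrophic wind blows 90° to the left of the pressure-gradient force (low pressure on the right).
Rotating 090° by 90° counterclockwise gives 000° — the wind blows toward the north.

000°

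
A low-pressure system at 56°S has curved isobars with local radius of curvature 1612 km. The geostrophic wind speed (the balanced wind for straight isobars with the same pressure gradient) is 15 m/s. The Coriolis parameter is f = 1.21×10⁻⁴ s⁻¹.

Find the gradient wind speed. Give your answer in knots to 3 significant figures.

Around a low, centrifugal force acts outward with Coriolis, so pressure-gradient force balances both:
(1/ρ)|∂P/∂n| = fV + V²/R  →  V² + fR·V − fR·V_g = 0
With fR = 1.21×10⁻⁴ × 1612×10³ m = 195 m/s:
V = [−fR + √((fR)² + 4 fR V_g)]/2 = [−195 + √(195² + 4×195×15)]/2 = 14 m/s
Subgeostrophic (V < V_g = 15 m/s), as expected around a low.
Converting: 14 m/s × 1.944 = 27.2 knots

27.2 knots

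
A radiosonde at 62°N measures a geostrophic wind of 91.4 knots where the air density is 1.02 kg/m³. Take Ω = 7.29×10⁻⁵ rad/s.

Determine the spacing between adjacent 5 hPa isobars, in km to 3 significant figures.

81.0 km

Coriolis parameter at 62°N:
f = 2Ω sin φ = 2 × 7.29×10⁻⁵ × sin 62° = 1.29×10⁻⁴ s⁻¹
Wind speed in SI: 91.4 knots = 47.0 m/s
Geostrophic balance rearranged: |∂P/∂n| = f ρ V_g
|∂P/∂n| = 1.29×10⁻⁴ × 1.02 × 47.0 = 6.17×10⁻³ Pa/m
Isobar spacing: Δn = ΔP/|∂P/∂n| = 500 Pa / 6.17×10⁻³ Pa/m = 80983 m ≈ 81.0 km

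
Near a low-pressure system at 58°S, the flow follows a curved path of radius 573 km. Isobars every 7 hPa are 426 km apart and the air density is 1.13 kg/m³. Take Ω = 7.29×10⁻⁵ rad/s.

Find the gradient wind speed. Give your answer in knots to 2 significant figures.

20 knots

Coriolis parameter at 58°S:
f = 2Ω sin φ = 2 × 7.29×10⁻⁵ × sin 58° = 1.24×10⁻⁴ s⁻¹
Pressure gradient: |∂P/∂n| = 700 Pa / 426000 m = 1.64×10⁻³ Pa/m
Geostrophic speed: V_g = |∂P/∂n|/(fρ) = 1.64×10⁻³/(1.24×10⁻⁴ × 1.13) = 11.8 m/s
Around a low, centrifugal force acts outward with Coriolis, so pressure-gradient force balances both:
(1/ρ)|∂P/∂n| = fV + V²/R  →  V² + fR·V − fR·V_g = 0
With fR = 1.24×10⁻⁴ × 573×10³ m = 70.8 m/s:
V = [−fR + √((fR)² + 4 fR V_g)]/2 = [−70.8 + √(70.8² + 4×70.8×11.8)]/2 = 10.3 m/s
Subgeostrophic (V < V_g = 11.8 m/s), as expected around a low.
Converting: 10.3 m/s × 1.944 = 20 knots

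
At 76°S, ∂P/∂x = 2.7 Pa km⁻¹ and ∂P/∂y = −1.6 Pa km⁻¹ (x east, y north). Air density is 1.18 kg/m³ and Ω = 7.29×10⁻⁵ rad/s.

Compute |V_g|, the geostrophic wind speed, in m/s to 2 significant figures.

Coriolis parameter at 76°S:
f = 2Ω sin φ = 2 × 7.29×10⁻⁵ × sin 76° = 1.41×10⁻⁴ s⁻¹
In the Southern Hemisphere f is negative: f = −1.41×10⁻⁴ s⁻¹.
Component geostrophic relations (x east, y north):
u_g = −(1/(fρ)) ∂P/∂y,  v_g = (1/(fρ)) ∂P/∂x
u_g = −(−1.6×10⁻³)/(−1.41×10⁻⁴ × 1.18) = −9.58 m/s;  v_g = (2.7×10⁻³)/(−1.41×10⁻⁴ × 1.18) = −16.2 m/s
|V_g| = √(u_g² + v_g²) = 18.8 m/s

19 m/s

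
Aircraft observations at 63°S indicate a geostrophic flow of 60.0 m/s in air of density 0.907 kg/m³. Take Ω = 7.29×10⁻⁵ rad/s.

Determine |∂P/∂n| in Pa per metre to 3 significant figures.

7.07×10⁻³ Pa/m

Coriolis parameter at 63°S:
f = 2Ω sin φ = 2 × 7.29×10⁻⁵ × sin 63° = 1.30×10⁻⁴ s⁻¹
Geostrophic balance rearranged: |∂P/∂n| = f ρ V_g
|∂P/∂n| = 1.30×10⁻⁴ × 0.907 × 60.0 = 7.07×10⁻³ Pa/m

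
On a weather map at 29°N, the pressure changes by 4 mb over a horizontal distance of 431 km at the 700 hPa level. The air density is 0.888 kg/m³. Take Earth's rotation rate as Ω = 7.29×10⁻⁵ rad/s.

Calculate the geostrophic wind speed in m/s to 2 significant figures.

Coriolis parameter at 29°N:
f = 2Ω sin φ = 2 × 7.29×10⁻⁵ × sin 29° = 7.07×10⁻⁵ s⁻¹
Pressure gradient: |∂P/∂n| = 400 Pa / 431000 m = 9.28×10⁻⁴ Pa/m
Geostrophic balance (pressure-gradient force = Coriolis force):
V_g = (1/(fρ)) |∂P/∂n| = 9.28×10⁻⁴ / (7.07×10⁻⁵ × 0.888) = 14.8 m/s

15 m/s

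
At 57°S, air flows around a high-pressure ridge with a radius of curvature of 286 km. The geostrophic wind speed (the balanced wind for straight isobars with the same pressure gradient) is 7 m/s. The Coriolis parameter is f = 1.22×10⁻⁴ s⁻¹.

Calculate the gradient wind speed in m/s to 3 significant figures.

9.69 m/s

Around a high, pressure-gradient force acts outward with centrifugal, so Coriolis balances both:
fV = (1/ρ)|∂P/∂n| + V²/R  →  V² − fR·V + fR·V_g = 0
With fR = 1.22×10⁻⁴ × 286×10³ m = 34.9 m/s:
V = [fR − √((fR)² − 4 fR V_g)]/2 = [34.9 − √(34.9² − 4×34.9×7)]/2 = 9.69 m/s
Supergeostrophic (V > V_g = 7 m/s), as expected around a high.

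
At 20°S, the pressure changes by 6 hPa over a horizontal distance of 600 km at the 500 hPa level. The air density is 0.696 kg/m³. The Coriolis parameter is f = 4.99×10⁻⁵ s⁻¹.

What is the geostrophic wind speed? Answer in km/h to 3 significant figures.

Pressure gradient: |∂P/∂n| = 600 Pa / 600000 m = 1.00×10⁻³ Pa/m
Geostrophic balance (pressure-gradient force = Coriolis force):
V_g = (1/(fρ)) |∂P/∂n| = 1.00×10⁻³ / (4.99×10⁻⁵ × 0.696) = 28.8 m/s
Converting: 28.8 m/s × 3.6 = 104 km/h

104 km/h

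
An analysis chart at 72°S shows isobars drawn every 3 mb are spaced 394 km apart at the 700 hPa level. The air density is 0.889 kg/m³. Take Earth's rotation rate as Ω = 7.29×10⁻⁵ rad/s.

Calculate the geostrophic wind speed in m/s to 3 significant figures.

6.18 m/s

Coriolis parameter at 72°S:
f = 2Ω sin φ = 2 × 7.29×10⁻⁵ × sin 72° = 1.39×10⁻⁴ s⁻¹
Pressure gradient: |∂P/∂n| = 300 Pa / 394000 m = 7.61×10⁻⁴ Pa/m
Geostrophic balance (pressure-gradient force = Coriolis force):
V_g = (1/(fρ)) |∂P/∂n| = 7.61×10⁻⁴ / (1.39×10⁻⁴ × 0.889) = 6.18 m/s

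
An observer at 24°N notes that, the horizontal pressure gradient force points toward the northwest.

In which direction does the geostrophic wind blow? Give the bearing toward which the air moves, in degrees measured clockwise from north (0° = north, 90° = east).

The pressure-gradient force points toward the northwest (bearing 315°).
Geostrophic balance: in the Northern Hemisphere the Coriolis force deflects motion to the right, so the geostrophic wind blows 90° to the right of the pressure-gradient force (low pressure on the left).
Rotating 315° by 90° clockwise gives 045° — the wind blows toward the northeast.

045°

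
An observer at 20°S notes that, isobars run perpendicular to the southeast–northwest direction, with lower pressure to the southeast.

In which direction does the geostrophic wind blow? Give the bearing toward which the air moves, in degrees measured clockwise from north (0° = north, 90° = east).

045°

The pressure-gradient force points toward the southeast (bearing 135°).
Geostrophic balance: in the Southern Hemisphere the Coriolis force deflects motion to the left, so the geostrophic wind blows 90° to the left of the pressure-gradient force (low pressure on the right).
Rotating 135° by 90° counterclockwise gives 045° — the wind blows toward the northeast.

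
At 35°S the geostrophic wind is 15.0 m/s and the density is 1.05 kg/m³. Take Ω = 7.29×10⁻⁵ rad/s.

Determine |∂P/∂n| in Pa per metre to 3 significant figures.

Coriolis parameter at 35°S:
f = 2Ω sin φ = 2 × 7.29×10⁻⁵ × sin 35° = 8.36×10⁻⁵ s⁻¹
Geostrophic balance rearranged: |∂P/∂n| = f ρ V_g
|∂P/∂n| = 8.36×10⁻⁵ × 1.05 × 15.0 = 1.32×10⁻³ Pa/m

1.32×10⁻³ Pa/m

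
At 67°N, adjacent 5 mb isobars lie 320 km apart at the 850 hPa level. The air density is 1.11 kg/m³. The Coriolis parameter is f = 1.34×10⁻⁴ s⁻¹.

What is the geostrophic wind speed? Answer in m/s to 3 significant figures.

Pressure gradient: |∂P/∂n| = 500 Pa / 320000 m = 1.56×10⁻³ Pa/m
Geostrophic balance (pressure-gradient force = Coriolis force):
V_g = (1/(fρ)) |∂P/∂n| = 1.56×10⁻³ / (1.34×10⁻⁴ × 1.11) = 10.5 m/s

10.5 m/s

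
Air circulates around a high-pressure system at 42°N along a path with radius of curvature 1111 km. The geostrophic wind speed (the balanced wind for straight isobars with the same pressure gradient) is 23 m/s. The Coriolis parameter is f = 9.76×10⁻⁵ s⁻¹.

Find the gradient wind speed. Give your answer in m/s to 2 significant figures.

Around a high, pressure-gradient force acts outward with centrifugal, so Coriolis balances both:
fV = (1/ρ)|∂P/∂n| + V²/R  →  V² − fR·V + fR·V_g = 0
With fR = 9.76×10⁻⁵ × 1111×10³ m = 108 m/s:
V = [fR − √((fR)² − 4 fR V_g)]/2 = [108 − √(108² − 4×108×23)]/2 = 33.1 m/s
Supergeostrophic (V > V_g = 23 m/s), as expected around a high.

33 m/s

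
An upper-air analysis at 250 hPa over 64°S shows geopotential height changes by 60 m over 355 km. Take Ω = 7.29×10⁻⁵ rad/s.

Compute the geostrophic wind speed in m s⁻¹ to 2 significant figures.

Coriolis parameter at 64°S:
f = 2Ω sin φ = 2 × 7.29×10⁻⁵ × sin 64° = 1.31×10⁻⁴ s⁻¹
Height gradient: |∂Z/∂n| = 60 m / 355000 m = 1.69×10⁻⁴
On a pressure surface, geostrophic balance gives V_g = (g/f)|∂Z/∂n|:
V_g = 9.81 × 1.69×10⁻⁴ / 1.31×10⁻⁴ = 12.7 m/s

13 m s⁻¹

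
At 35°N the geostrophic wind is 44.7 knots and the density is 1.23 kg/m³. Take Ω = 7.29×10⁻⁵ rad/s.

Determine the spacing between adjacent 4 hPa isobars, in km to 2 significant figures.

Coriolis parameter at 35°N:
f = 2Ω sin φ = 2 × 7.29×10⁻⁵ × sin 35° = 8.36×10⁻⁵ s⁻¹
Wind speed in SI: 44.7 knots = 23.0 m/s
Geostrophic balance rearranged: |∂P/∂n| = f ρ V_g
|∂P/∂n| = 8.36×10⁻⁵ × 1.23 × 23.0 = 2.37×10⁻³ Pa/m
Isobar spacing: Δn = ΔP/|∂P/∂n| = 400 Pa / 2.37×10⁻³ Pa/m = 169107 m ≈ 170 km

170 km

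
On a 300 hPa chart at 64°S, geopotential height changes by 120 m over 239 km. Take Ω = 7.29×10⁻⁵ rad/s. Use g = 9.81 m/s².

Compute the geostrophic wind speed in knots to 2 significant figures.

73 knots

Coriolis parameter at 64°S:
f = 2Ω sin φ = 2 × 7.29×10⁻⁵ × sin 64° = 1.31×10⁻⁴ s⁻¹
Height gradient: |∂Z/∂n| = 120 m / 239000 m = 5.02×10⁻⁴
On a pressure surface, geostrophic balance gives V_g = (g/f)|∂Z/∂n|:
V_g = 9.81 × 5.02×10⁻⁴ / 1.31×10⁻⁴ = 37.6 m/s
Converting: 37.6 m/s × 1.944 = 73 knots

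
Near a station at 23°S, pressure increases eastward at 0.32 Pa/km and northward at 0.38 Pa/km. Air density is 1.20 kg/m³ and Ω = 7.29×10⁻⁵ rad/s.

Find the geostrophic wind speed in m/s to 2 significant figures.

7.3 m/s

Coriolis parameter at 23°S:
f = 2Ω sin φ = 2 × 7.29×10⁻⁵ × sin 23° = 5.70×10⁻⁵ s⁻¹
In the Southern Hemisphere f is negative: f = −5.70×10⁻⁵ s⁻¹.
Component geostrophic relations (x east, y north):
u_g = −(1/(fρ)) ∂P/∂y,  v_g = (1/(fρ)) ∂P/∂x
u_g = −(0.38×10⁻³)/(−5.70×10⁻⁵ × 1.20) = 5.56 m/s;  v_g = (0.32×10⁻³)/(−5.70×10⁻⁵ × 1.20) = −4.68 m/s
|V_g| = √(u_g² + v_g²) = 7.27 m/s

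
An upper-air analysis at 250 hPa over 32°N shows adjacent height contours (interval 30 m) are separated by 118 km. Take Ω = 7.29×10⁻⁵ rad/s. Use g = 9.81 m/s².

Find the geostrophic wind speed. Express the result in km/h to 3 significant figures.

Coriolis parameter at 32°N:
f = 2Ω sin φ = 2 × 7.29×10⁻⁵ × sin 32° = 7.73×10⁻⁵ s⁻¹
Height gradient: |∂Z/∂n| = 30 m / 118000 m = 2.54×10⁻⁴
On a pressure surface, geostrophic balance gives V_g = (g/f)|∂Z/∂n|:
V_g = 9.81 × 2.54×10⁻⁴ / 7.73×10⁻⁵ = 32.3 m/s
Converting: 32.3 m/s × 3.6 = 116 km/h

116 km/h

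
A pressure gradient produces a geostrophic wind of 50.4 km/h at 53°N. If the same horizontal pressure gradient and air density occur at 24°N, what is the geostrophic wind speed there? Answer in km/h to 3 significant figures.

99.0 km/h

With the same pressure gradient and density, V_g ∝ 1/f ∝ 1/sin φ.
V₂ = V₁ · sin φ₁ / sin φ₂ = 50.4 × sin 53° / sin 24°
V₂ = 50.4 × 0.7986/0.4067 = 99.0 km/h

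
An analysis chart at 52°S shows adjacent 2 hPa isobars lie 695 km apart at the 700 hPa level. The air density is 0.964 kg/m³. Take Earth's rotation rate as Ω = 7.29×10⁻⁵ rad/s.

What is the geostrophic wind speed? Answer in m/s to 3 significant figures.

Coriolis parameter at 52°S:
f = 2Ω sin φ = 2 × 7.29×10⁻⁵ × sin 52° = 1.15×10⁻⁴ s⁻¹
Pressure gradient: |∂P/∂n| = 200 Pa / 695000 m = 2.88×10⁻⁴ Pa/m
Geostrophic balance (pressure-gradient force = Coriolis force):
V_g = (1/(fρ)) |∂P/∂n| = 2.88×10⁻⁴ / (1.15×10⁻⁴ × 0.964) = 2.60 m/s

2.60 m/s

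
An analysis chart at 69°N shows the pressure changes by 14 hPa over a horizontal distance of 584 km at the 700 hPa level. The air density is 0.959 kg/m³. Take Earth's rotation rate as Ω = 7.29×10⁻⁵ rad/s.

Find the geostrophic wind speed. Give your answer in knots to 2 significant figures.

36 knots

Coriolis parameter at 69°N:
f = 2Ω sin φ = 2 × 7.29×10⁻⁵ × sin 69° = 1.36×10⁻⁴ s⁻¹
Pressure gradient: |∂P/∂n| = 1400 Pa / 584000 m = 2.40×10⁻³ Pa/m
Geostrophic balance (pressure-gradient force = Coriolis force):
V_g = (1/(fρ)) |∂P/∂n| = 2.40×10⁻³ / (1.36×10⁻⁴ × 0.959) = 18.4 m/s
Converting: 18.4 m/s × 1.944 = 36 knots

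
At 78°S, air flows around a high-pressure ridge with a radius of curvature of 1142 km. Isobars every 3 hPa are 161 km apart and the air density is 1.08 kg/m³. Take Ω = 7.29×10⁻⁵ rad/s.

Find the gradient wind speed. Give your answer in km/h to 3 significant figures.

Coriolis parameter at 78°S:
f = 2Ω sin φ = 2 × 7.29×10⁻⁵ × sin 78° = 1.43×10⁻⁴ s⁻¹
Pressure gradient: |∂P/∂n| = 300 Pa / 161000 m = 1.86×10⁻³ Pa/m
Geostrophic speed: V_g = |∂P/∂n|/(fρ) = 1.86×10⁻³/(1.43×10⁻⁴ × 1.08) = 12.1 m/s
Around a high, pressure-gradient force acts outward with centrifugal, so Coriolis balances both:
fV = (1/ρ)|∂P/∂n| + V²/R  →  V² − fR·V + fR·V_g = 0
With fR = 1.43×10⁻⁴ × 1142×10³ m = 163 m/s:
V = [fR − √((fR)² − 4 fR V_g)]/2 = [163 − √(163² − 4×163×12.1)]/2 = 13.2 m/s
Supergeostrophic (V > V_g = 12.1 m/s), as expected around a high.
Converting: 13.2 m/s × 3.6 = 47.4 km/h

47.4 km/h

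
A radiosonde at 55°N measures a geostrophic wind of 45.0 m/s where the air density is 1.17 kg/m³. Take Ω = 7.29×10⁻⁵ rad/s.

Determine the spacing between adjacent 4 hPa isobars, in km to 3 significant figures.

Coriolis parameter at 55°N:
f = 2Ω sin φ = 2 × 7.29×10⁻⁵ × sin 55° = 1.19×10⁻⁴ s⁻¹
Geostrophic balance rearranged: |∂P/∂n| = f ρ V_g
|∂P/∂n| = 1.19×10⁻⁴ × 1.17 × 45.0 = 6.29×10⁻³ Pa/m
Isobar spacing: Δn = ΔP/|∂P/∂n| = 400 Pa / 6.29×10⁻³ Pa/m = 63612 m ≈ 63.6 km

63.6 km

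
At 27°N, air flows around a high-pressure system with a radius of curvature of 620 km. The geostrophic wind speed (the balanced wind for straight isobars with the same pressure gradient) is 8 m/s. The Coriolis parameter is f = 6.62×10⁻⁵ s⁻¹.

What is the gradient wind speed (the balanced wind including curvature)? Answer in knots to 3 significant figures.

Around a high, pressure-gradient force acts outward with centrifugal, so Coriolis balances both:
fV = (1/ρ)|∂P/∂n| + V²/R  →  V² − fR·V + fR·V_g = 0
With fR = 6.62×10⁻⁵ × 620×10³ m = 41.0 m/s:
V = [fR − √((fR)² − 4 fR V_g)]/2 = [41.0 − √(41.0² − 4×41.0×8)]/2 = 10.9 m/s
Supergeostrophic (V > V_g = 8 m/s), as expected around a high.
Converting: 10.9 m/s × 1.944 = 21.2 knots

21.2 knots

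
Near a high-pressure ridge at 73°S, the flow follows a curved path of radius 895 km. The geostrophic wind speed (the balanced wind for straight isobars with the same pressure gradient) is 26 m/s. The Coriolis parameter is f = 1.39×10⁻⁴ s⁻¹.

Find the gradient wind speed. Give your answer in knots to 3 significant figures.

71.9 knots

Around a high, pressure-gradient force acts outward with centrifugal, so Coriolis balances both:
fV = (1/ρ)|∂P/∂n| + V²/R  →  V² − fR·V + fR·V_g = 0
With fR = 1.39×10⁻⁴ × 895×10³ m = 124 m/s:
V = [fR − √((fR)² − 4 fR V_g)]/2 = [124 − √(124² − 4×124×26)]/2 = 37 m/s
Supergeostrophic (V > V_g = 26 m/s), as expected around a high.
Converting: 37 m/s × 1.944 = 71.9 knots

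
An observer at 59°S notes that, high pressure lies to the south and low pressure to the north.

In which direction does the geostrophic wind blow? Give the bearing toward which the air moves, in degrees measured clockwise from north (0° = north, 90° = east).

The pressure-gradient force points toward the north (bearing 000°).
Geostrophic balance: in the Southern Hemisphere the Coriolis force deflects motion to the left, so the geostrophic wind blows 90° to the left of the pressure-gradient force (low pressure on the right).
Rotating 000° by 90° counterclockwise gives 270° — the wind blows toward the west.

270°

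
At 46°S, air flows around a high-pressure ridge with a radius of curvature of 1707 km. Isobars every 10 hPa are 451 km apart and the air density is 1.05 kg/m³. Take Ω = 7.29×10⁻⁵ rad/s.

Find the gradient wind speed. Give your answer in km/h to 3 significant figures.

Coriolis parameter at 46°S:
f = 2Ω sin φ = 2 × 7.29×10⁻⁵ × sin 46° = 1.05×10⁻⁴ s⁻¹
Pressure gradient: |∂P/∂n| = 1000 Pa / 451000 m = 2.22×10⁻³ Pa/m
Geostrophic speed: V_g = |∂P/∂n|/(fρ) = 2.22×10⁻³/(1.05×10⁻⁴ × 1.05) = 20.1 m/s
Around a high, pressure-gradient force acts outward with centrifugal, so Coriolis balances both:
fV = (1/ρ)|∂P/∂n| + V²/R  →  V² − fR·V + fR·V_g = 0
With fR = 1.05×10⁻⁴ × 1707×10³ m = 179 m/s:
V = [fR − √((fR)² − 4 fR V_g)]/2 = [179 − √(179² − 4×179×20.1)]/2 = 23.1 m/s
Supergeostrophic (V > V_g = 20.1 m/s), as expected around a high.
Converting: 23.1 m/s × 3.6 = 83.2 km/h

83.2 km/h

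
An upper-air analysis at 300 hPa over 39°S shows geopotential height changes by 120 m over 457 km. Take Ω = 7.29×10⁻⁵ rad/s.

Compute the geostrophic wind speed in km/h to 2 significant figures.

Coriolis parameter at 39°S:
f = 2Ω sin φ = 2 × 7.29×10⁻⁵ × sin 39° = 9.18×10⁻⁵ s⁻¹
Height gradient: |∂Z/∂n| = 120 m / 457000 m = 2.63×10⁻⁴
On a pressure surface, geostrophic balance gives V_g = (g/f)|∂Z/∂n|:
V_g = 9.81 × 2.63×10⁻⁴ / 9.18×10⁻⁵ = 28.1 m/s
Converting: 28.1 m/s × 3.6 = 100 km/h

100 km/h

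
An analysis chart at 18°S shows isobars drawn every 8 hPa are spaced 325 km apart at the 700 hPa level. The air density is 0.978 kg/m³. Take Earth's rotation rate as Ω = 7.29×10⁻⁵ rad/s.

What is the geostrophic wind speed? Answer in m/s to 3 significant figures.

Coriolis parameter at 18°S:
f = 2Ω sin φ = 2 × 7.29×10⁻⁵ × sin 18° = 4.51×10⁻⁵ s⁻¹
Pressure gradient: |∂P/∂n| = 800 Pa / 325000 m = 2.46×10⁻³ Pa/m
Geostrophic balance (pressure-gradient force = Coriolis force):
V_g = (1/(fρ)) |∂P/∂n| = 2.46×10⁻³ / (4.51×10⁻⁵ × 0.978) = 55.9 m/s

55.9 m/s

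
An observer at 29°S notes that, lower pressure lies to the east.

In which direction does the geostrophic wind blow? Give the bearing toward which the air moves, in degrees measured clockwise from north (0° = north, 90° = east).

The pressure-gradient force points toward the east (bearing 090°).
Geostrophic balance: in the Southern Hemisphere the Coriolis force deflects motion to the left, so the geostrophic wind blows 90° to the left of the pressure-gradient force (low pressure on the right).
Rotating 090° by 90° counterclockwise gives 000° — the wind blows toward the north.

000°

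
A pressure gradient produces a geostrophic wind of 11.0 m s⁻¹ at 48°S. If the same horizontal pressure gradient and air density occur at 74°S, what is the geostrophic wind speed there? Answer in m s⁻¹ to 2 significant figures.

8.5 m s⁻¹

With the same pressure gradient and density, V_g ∝ 1/f ∝ 1/sin φ.
V₂ = V₁ · sin φ₁ / sin φ₂ = 11.0 × sin 48° / sin 74°
V₂ = 11.0 × 0.7431/0.9613 = 8.5 m s⁻¹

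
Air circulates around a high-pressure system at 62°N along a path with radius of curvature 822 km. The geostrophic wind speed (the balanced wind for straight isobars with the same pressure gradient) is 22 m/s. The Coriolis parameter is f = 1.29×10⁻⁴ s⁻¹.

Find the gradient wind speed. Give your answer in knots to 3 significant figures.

Around a high, pressure-gradient force acts outward with centrifugal, so Coriolis balances both:
fV = (1/ρ)|∂P/∂n| + V²/R  →  V² − fR·V + fR·V_g = 0
With fR = 1.29×10⁻⁴ × 822×10³ m = 106 m/s:
V = [fR − √((fR)² − 4 fR V_g)]/2 = [106 − √(106² − 4×106×22)]/2 = 31.2 m/s
Supergeostrophic (V > V_g = 22 m/s), as expected around a high.
Converting: 31.2 m/s × 1.944 = 60.6 knots

60.6 knots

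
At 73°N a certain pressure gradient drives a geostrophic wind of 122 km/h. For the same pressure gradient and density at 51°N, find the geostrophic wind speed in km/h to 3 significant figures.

With the same pressure gradient and density, V_g ∝ 1/f ∝ 1/sin φ.
V₂ = V₁ · sin φ₁ / sin φ₂ = 122 × sin 73° / sin 51°
V₂ = 122 × 0.9563/0.7771 = 150 km/h

150 km/h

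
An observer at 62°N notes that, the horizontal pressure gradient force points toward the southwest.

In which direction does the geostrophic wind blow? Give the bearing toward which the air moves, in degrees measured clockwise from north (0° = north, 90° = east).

The pressure-gradient force points toward the southwest (bearing 225°).
Geostrophic balance: in the Northern Hemisphere the Coriolis force deflects motion to the right, so the geostrophic wind blows 90° to the right of the pressure-gradient force (low pressure on the left).
Rotating 225° by 90° clockwise gives 315° — the wind blows toward the northwest.

315°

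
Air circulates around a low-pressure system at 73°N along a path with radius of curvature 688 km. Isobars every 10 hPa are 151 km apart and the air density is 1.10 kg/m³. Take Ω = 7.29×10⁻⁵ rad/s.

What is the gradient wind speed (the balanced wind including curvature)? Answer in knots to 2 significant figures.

Coriolis parameter at 73°N:
f = 2Ω sin φ = 2 × 7.29×10⁻⁵ × sin 73° = 1.39×10⁻⁴ s⁻¹
Pressure gradient: |∂P/∂n| = 1000 Pa / 151000 m = 6.62×10⁻³ Pa/m
Geostrophic speed: V_g = |∂P/∂n|/(fρ) = 6.62×10⁻³/(1.39×10⁻⁴ × 1.10) = 43.2 m/s
Around a low, centrifugal force acts outward with Coriolis, so pressure-gradient force balances both:
(1/ρ)|∂P/∂n| = fV + V²/R  →  V² + fR·V − fR·V_g = 0
With fR = 1.39×10⁻⁴ × 688×10³ m = 95.9 m/s:
V = [−fR + √((fR)² + 4 fR V_g)]/2 = [−95.9 + √(95.9² + 4×95.9×43.2)]/2 = 32.3 m/s
Subgeostrophic (V < V_g = 43.2 m/s), as expected around a low.
Converting: 32.3 m/s × 1.944 = 63 knots

63 knots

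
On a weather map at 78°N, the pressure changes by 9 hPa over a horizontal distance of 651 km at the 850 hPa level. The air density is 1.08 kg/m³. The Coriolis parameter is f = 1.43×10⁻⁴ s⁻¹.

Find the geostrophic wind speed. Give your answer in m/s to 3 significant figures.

Pressure gradient: |∂P/∂n| = 900 Pa / 651000 m = 1.38×10⁻³ Pa/m
Geostrophic balance (pressure-gradient force = Coriolis force):
V_g = (1/(fρ)) |∂P/∂n| = 1.38×10⁻³ / (1.43×10⁻⁴ × 1.08) = 8.95 m/s

8.95 m/s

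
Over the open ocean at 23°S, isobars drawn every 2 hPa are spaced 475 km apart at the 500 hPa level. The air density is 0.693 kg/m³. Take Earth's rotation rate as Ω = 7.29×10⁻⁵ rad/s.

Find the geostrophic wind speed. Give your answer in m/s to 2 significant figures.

11 m/s

Coriolis parameter at 23°S:
f = 2Ω sin φ = 2 × 7.29×10⁻⁵ × sin 23° = 5.70×10⁻⁵ s⁻¹
Pressure gradient: |∂P/∂n| = 200 Pa / 475000 m = 4.21×10⁻⁴ Pa/m
Geostrophic balance (pressure-gradient force = Coriolis force):
V_g = (1/(fρ)) |∂P/∂n| = 4.21×10⁻⁴ / (5.70×10⁻⁵ × 0.693) = 10.7 m/s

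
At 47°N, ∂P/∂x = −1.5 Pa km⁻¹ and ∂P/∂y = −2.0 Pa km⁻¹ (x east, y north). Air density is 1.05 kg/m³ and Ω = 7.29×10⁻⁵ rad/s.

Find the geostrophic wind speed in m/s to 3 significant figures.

22.3 m/s

Coriolis parameter at 47°N:
f = 2Ω sin φ = 2 × 7.29×10⁻⁵ × sin 47° = 1.07×10⁻⁴ s⁻¹
Component geostrophic relations (x east, y north):
u_g = −(1/(fρ)) ∂P/∂y,  v_g = (1/(fρ)) ∂P/∂x
u_g = −(−2.0×10⁻³)/(1.07×10⁻⁴ × 1.05) = 17.9 m/s;  v_g = (−1.5×10⁻³)/(1.07×10⁻⁴ × 1.05) = −13.4 m/s
|V_g| = √(u_g² + v_g²) = 22.3 m/s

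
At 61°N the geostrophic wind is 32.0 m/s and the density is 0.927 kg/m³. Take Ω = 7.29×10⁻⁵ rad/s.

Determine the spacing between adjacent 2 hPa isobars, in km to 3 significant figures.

52.9 km

Coriolis parameter at 61°N:
f = 2Ω sin φ = 2 × 7.29×10⁻⁵ × sin 61° = 1.28×10⁻⁴ s⁻¹
Geostrophic balance rearranged: |∂P/∂n| = f ρ V_g
|∂P/∂n| = 1.28×10⁻⁴ × 0.927 × 32.0 = 3.78×10⁻³ Pa/m
Isobar spacing: Δn = ΔP/|∂P/∂n| = 200 Pa / 3.78×10⁻³ Pa/m = 52872 m ≈ 52.9 km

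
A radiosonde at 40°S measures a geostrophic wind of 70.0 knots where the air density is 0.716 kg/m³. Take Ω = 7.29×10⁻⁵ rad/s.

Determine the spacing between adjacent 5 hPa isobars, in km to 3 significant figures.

207 km

Coriolis parameter at 40°S:
f = 2Ω sin φ = 2 × 7.29×10⁻⁵ × sin 40° = 9.37×10⁻⁵ s⁻¹
Wind speed in SI: 70.0 knots = 36.0 m/s
Geostrophic balance rearranged: |∂P/∂n| = f ρ V_g
|∂P/∂n| = 9.37×10⁻⁵ × 0.716 × 36.0 = 2.42×10⁻³ Pa/m
Isobar spacing: Δn = ΔP/|∂P/∂n| = 500 Pa / 2.42×10⁻³ Pa/m = 206917 m ≈ 207 km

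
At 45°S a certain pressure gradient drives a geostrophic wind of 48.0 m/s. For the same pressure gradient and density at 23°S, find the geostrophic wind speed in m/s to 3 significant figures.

86.9 m/s

With the same pressure gradient and density, V_g ∝ 1/f ∝ 1/sin φ.
V₂ = V₁ · sin φ₁ / sin φ₂ = 48.0 × sin 45° / sin 23°
V₂ = 48.0 × 0.7071/0.3907 = 86.9 m/s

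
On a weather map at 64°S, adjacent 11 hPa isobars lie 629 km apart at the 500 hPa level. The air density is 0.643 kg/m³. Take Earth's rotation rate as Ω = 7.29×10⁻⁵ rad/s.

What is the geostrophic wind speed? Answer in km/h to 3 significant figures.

74.7 km/h

Coriolis parameter at 64°S:
f = 2Ω sin φ = 2 × 7.29×10⁻⁵ × sin 64° = 1.31×10⁻⁴ s⁻¹
Pressure gradient: |∂P/∂n| = 1100 Pa / 629000 m = 1.75×10⁻³ Pa/m
Geostrophic balance (pressure-gradient force = Coriolis force):
V_g = (1/(fρ)) |∂P/∂n| = 1.75×10⁻³ / (1.31×10⁻⁴ × 0.643) = 20.8 m/s
Converting: 20.8 m/s × 3.6 = 74.7 km/h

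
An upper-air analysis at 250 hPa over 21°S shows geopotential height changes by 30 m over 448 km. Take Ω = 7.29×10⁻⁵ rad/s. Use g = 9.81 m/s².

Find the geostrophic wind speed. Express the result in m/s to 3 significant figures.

12.6 m/s

Coriolis parameter at 21°S:
f = 2Ω sin φ = 2 × 7.29×10⁻⁵ × sin 21° = 5.23×10⁻⁵ s⁻¹
Height gradient: |∂Z/∂n| = 30 m / 448000 m = 6.70×10⁻⁵
On a pressure surface, geostrophic balance gives V_g = (g/f)|∂Z/∂n|:
V_g = 9.81 × 6.70×10⁻⁵ / 5.23×10⁻⁵ = 12.6 m/s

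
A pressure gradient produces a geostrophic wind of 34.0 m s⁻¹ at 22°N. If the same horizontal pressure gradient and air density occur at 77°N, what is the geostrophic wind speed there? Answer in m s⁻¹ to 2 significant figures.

With the same pressure gradient and density, V_g ∝ 1/f ∝ 1/sin φ.
V₂ = V₁ · sin φ₁ / sin φ₂ = 34.0 × sin 22° / sin 77°
V₂ = 34.0 × 0.3746/0.9744 = 13 m s⁻¹

13 m s⁻¹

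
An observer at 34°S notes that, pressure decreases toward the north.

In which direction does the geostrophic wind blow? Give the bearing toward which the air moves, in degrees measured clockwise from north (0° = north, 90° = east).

The pressure-gradient force points toward the north (bearing 000°).
Geostrophic balance: in the Southern Hemisphere the Coriolis force deflects motion to the left, so the geostrophic wind blows 90° to the left of the pressure-gradient force (low pressure on the right).
Rotating 000° by 90° counterclockwise gives 270° — the wind blows toward the west.

270°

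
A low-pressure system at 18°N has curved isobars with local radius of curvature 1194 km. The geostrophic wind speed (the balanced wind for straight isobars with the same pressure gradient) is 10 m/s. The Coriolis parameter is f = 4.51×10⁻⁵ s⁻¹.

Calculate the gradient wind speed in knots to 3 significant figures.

Around a low, centrifugal force acts outward with Coriolis, so pressure-gradient force balances both:
(1/ρ)|∂P/∂n| = fV + V²/R  →  V² + fR·V − fR·V_g = 0
With fR = 4.51×10⁻⁵ × 1194×10³ m = 53.8 m/s:
V = [−fR + √((fR)² + 4 fR V_g)]/2 = [−53.8 + √(53.8² + 4×53.8×10)]/2 = 8.62 m/s
Subgeostrophic (V < V_g = 10 m/s), as expected around a low.
Converting: 8.62 m/s × 1.944 = 16.8 knots

16.8 knots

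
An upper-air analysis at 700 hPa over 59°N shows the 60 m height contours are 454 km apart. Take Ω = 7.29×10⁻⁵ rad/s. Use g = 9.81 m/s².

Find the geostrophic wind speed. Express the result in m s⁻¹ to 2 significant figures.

Coriolis parameter at 59°N:
f = 2Ω sin φ = 2 × 7.29×10⁻⁵ × sin 59° = 1.25×10⁻⁴ s⁻¹
Height gradient: |∂Z/∂n| = 60 m / 454000 m = 1.32×10⁻⁴
On a pressure surface, geostrophic balance gives V_g = (g/f)|∂Z/∂n|:
V_g = 9.81 × 1.32×10⁻⁴ / 1.25×10⁻⁴ = 10.4 m/s

10 m s⁻¹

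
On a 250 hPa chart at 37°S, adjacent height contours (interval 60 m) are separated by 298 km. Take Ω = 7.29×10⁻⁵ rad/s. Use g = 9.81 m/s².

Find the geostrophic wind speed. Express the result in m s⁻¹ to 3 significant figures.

Coriolis parameter at 37°S:
f = 2Ω sin φ = 2 × 7.29×10⁻⁵ × sin 37° = 8.77×10⁻⁵ s⁻¹
Height gradient: |∂Z/∂n| = 60 m / 298000 m = 2.01×10⁻⁴
On a pressure surface, geostrophic balance gives V_g = (g/f)|∂Z/∂n|:
V_g = 9.81 × 2.01×10⁻⁴ / 8.77×10⁻⁵ = 22.5 m/s

22.5 m s⁻¹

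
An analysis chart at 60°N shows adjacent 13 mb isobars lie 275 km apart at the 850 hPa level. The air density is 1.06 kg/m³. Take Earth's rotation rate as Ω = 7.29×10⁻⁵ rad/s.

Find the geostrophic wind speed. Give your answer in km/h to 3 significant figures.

127 km/h

Coriolis parameter at 60°N:
f = 2Ω sin φ = 2 × 7.29×10⁻⁵ × sin 60° = 1.26×10⁻⁴ s⁻¹
Pressure gradient: |∂P/∂n| = 1300 Pa / 275000 m = 4.73×10⁻³ Pa/m
Geostrophic balance (pressure-gradient force = Coriolis force):
V_g = (1/(fρ)) |∂P/∂n| = 4.73×10⁻³ / (1.26×10⁻⁴ × 1.06) = 35.3 m/s
Converting: 35.3 m/s × 3.6 = 127 km/h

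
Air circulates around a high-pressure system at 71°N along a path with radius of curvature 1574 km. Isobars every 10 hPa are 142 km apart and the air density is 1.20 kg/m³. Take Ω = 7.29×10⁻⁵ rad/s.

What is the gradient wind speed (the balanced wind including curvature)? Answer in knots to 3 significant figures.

Coriolis parameter at 71°N:
f = 2Ω sin φ = 2 × 7.29×10⁻⁵ × sin 71° = 1.38×10⁻⁴ s⁻¹
Pressure gradient: |∂P/∂n| = 1000 Pa / 142000 m = 7.04×10⁻³ Pa/m
Geostrophic speed: V_g = |∂P/∂n|/(fρ) = 7.04×10⁻³/(1.38×10⁻⁴ × 1.20) = 42.6 m/s
Around a high, pressure-gradient force acts outward with centrifugal, so Coriolis balances both:
fV = (1/ρ)|∂P/∂n| + V²/R  →  V² − fR·V + fR·V_g = 0
With fR = 1.38×10⁻⁴ × 1574×10³ m = 217 m/s:
V = [fR − √((fR)² − 4 fR V_g)]/2 = [217 − √(217² − 4×217×42.6)]/2 = 58.2 m/s
Supergeostrophic (V > V_g = 42.6 m/s), as expected around a high.
Converting: 58.2 m/s × 1.944 = 113 knots

113 knots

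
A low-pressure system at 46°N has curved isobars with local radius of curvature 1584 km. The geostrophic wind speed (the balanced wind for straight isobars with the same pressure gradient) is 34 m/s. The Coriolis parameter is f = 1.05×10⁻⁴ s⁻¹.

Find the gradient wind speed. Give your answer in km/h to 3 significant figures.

Around a low, centrifugal force acts outward with Coriolis, so pressure-gradient force balances both:
(1/ρ)|∂P/∂n| = fV + V²/R  →  V² + fR·V − fR·V_g = 0
With fR = 1.05×10⁻⁴ × 1584×10³ m = 166 m/s:
V = [−fR + √((fR)² + 4 fR V_g)]/2 = [−166 + √(166² + 4×166×34)]/2 = 29 m/s
Subgeostrophic (V < V_g = 34 m/s), as expected around a low.
Converting: 29 m/s × 3.6 = 104 km/h

104 km/h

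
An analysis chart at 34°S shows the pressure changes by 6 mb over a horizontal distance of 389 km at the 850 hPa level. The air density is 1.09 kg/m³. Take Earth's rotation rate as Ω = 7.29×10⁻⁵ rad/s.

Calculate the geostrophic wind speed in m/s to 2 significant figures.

Coriolis parameter at 34°S:
f = 2Ω sin φ = 2 × 7.29×10⁻⁵ × sin 34° = 8.15×10⁻⁵ s⁻¹
Pressure gradient: |∂P/∂n| = 600 Pa / 389000 m = 1.54×10⁻³ Pa/m
Geostrophic balance (pressure-gradient force = Coriolis force):
V_g = (1/(fρ)) |∂P/∂n| = 1.54×10⁻³ / (8.15×10⁻⁵ × 1.09) = 17.4 m/s

17 m/s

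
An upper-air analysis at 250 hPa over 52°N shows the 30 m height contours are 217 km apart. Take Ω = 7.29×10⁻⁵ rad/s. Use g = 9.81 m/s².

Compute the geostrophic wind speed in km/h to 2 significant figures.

Coriolis parameter at 52°N:
f = 2Ω sin φ = 2 × 7.29×10⁻⁵ × sin 52° = 1.15×10⁻⁴ s⁻¹
Height gradient: |∂Z/∂n| = 30 m / 217000 m = 1.38×10⁻⁴
On a pressure surface, geostrophic balance gives V_g = (g/f)|∂Z/∂n|:
V_g = 9.81 × 1.38×10⁻⁴ / 1.15×10⁻⁴ = 11.8 m/s
Converting: 11.8 m/s × 3.6 = 42 km/h

42 km/h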